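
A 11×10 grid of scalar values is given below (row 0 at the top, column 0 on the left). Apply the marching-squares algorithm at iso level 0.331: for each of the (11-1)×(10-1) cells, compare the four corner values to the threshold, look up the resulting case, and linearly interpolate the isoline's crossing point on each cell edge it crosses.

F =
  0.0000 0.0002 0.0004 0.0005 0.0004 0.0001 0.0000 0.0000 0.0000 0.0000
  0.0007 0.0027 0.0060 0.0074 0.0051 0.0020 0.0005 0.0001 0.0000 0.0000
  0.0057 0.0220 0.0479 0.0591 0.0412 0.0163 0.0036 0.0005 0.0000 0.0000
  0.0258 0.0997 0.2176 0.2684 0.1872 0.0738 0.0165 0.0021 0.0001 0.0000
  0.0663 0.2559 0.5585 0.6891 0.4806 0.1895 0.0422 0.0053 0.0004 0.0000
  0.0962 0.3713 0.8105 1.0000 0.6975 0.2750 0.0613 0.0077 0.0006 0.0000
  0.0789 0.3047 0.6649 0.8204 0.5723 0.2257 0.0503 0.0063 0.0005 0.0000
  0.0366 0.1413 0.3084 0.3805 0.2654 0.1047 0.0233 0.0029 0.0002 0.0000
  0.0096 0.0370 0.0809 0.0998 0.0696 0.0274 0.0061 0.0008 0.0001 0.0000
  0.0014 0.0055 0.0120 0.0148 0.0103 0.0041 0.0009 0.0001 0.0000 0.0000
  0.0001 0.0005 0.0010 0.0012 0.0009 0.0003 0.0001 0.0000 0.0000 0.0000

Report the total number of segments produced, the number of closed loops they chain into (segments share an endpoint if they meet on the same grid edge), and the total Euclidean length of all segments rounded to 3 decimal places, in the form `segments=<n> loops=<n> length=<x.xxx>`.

cell (3,1): code 0100 → (3.333,2.000)–(4.000,1.248)
cell (3,2): code 1100 → (3.149,3.000)–(3.333,2.000)
cell (3,3): code 1100 → (3.490,4.000)–(3.149,3.000)
cell (3,4): code 1000 → (4.000,4.514)–(3.490,4.000)
cell (4,0): code 0100 → (4.651,1.000)–(5.000,0.854)
cell (4,1): code 1110 → (4.000,1.248)–(4.651,1.000)
cell (4,4): code 1001 → (5.000,4.867)–(4.000,4.514)
cell (5,0): code 0010 → (5.000,0.854)–(5.605,1.000)
cell (5,1): code 0111 → (5.605,1.000)–(6.000,1.073)
cell (5,4): code 1001 → (6.000,4.696)–(5.000,4.867)
cell (6,1): code 0010 → (6.000,1.073)–(6.937,2.000)
cell (6,2): code 0111 → (6.937,2.000)–(7.000,2.313)
cell (6,3): code 1011 → (7.000,3.430)–(6.786,4.000)
cell (6,4): code 0001 → (6.786,4.000)–(6.000,4.696)
cell (7,2): code 0010 → (7.000,2.313)–(7.176,3.000)
cell (7,3): code 0001 → (7.176,3.000)–(7.000,3.430)
total: 16 segments, chained into 1 closed loop(s), length Σ = 12.447311

segments=16 loops=1 length=12.447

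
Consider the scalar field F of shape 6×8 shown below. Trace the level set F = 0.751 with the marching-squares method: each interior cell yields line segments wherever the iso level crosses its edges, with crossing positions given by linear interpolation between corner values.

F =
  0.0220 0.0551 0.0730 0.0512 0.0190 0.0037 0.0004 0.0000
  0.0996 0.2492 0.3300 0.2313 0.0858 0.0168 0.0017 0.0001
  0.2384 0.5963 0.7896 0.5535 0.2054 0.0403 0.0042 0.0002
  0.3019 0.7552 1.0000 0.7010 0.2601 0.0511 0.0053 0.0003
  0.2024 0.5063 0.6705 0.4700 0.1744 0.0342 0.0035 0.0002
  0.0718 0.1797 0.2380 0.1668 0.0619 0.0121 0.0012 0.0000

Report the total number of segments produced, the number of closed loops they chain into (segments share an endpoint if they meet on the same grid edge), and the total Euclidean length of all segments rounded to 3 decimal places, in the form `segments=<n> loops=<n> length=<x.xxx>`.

segments=8 loops=1 length=5.279

cell (1,1): code 0100 → (1.916,2.000)–(2.000,1.800)
cell (1,2): code 1000 → (2.000,2.163)–(1.916,2.000)
cell (2,0): code 0100 → (2.974,1.000)–(3.000,0.991)
cell (2,1): code 1110 → (2.000,1.800)–(2.974,1.000)
cell (2,2): code 1001 → (3.000,2.833)–(2.000,2.163)
cell (3,0): code 0010 → (3.000,0.991)–(3.017,1.000)
cell (3,1): code 0011 → (3.017,1.000)–(3.756,2.000)
cell (3,2): code 0001 → (3.756,2.000)–(3.000,2.833)
total: 8 segments, chained into 1 closed loop(s), length Σ = 5.279147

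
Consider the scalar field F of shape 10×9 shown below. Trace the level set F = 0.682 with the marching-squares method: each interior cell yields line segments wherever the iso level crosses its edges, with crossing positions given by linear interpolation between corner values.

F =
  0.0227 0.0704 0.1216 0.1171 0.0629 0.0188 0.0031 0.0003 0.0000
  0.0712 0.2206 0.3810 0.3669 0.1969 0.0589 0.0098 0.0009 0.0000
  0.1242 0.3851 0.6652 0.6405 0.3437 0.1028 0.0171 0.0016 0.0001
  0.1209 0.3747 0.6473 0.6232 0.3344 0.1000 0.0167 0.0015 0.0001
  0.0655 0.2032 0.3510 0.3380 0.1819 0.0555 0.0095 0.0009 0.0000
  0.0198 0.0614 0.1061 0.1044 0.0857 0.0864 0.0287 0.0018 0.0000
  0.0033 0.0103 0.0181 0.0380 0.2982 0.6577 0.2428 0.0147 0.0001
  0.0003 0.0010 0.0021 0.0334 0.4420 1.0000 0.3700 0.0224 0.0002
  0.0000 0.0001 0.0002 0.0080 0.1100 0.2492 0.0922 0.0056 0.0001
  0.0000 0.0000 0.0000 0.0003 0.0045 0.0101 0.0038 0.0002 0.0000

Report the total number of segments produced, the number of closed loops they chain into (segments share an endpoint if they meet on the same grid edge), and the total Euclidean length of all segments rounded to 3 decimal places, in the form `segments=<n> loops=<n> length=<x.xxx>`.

cell (6,4): code 0100 → (6.071,5.000)–(7.000,4.430)
cell (6,5): code 1000 → (7.000,5.505)–(6.071,5.000)
cell (7,4): code 0010 → (7.000,4.430)–(7.424,5.000)
cell (7,5): code 0001 → (7.424,5.000)–(7.000,5.505)
total: 4 segments, chained into 1 closed loop(s), length Σ = 3.516131

segments=4 loops=1 length=3.516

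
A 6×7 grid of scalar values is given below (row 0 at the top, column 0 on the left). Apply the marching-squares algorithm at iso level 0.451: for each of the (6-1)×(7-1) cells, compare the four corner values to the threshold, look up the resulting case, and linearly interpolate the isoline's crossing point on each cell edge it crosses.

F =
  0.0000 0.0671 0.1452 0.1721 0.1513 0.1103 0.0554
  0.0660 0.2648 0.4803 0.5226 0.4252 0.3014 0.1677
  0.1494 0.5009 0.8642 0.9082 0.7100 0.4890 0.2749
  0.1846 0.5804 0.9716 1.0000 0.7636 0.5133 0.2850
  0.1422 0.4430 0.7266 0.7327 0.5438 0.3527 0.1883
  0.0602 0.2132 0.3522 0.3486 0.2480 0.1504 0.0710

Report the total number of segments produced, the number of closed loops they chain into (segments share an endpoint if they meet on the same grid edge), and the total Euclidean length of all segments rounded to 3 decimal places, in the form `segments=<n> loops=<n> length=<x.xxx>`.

segments=18 loops=1 length=13.368

cell (0,1): code 0100 → (0.913,2.000)–(1.000,1.864)
cell (0,2): code 1100 → (0.796,3.000)–(0.913,2.000)
cell (0,3): code 1000 → (1.000,3.735)–(0.796,3.000)
cell (1,0): code 0100 → (1.789,1.000)–(2.000,0.858)
cell (1,1): code 1110 → (1.000,1.864)–(1.789,1.000)
cell (1,3): code 1101 → (1.091,4.000)–(1.000,3.735)
cell (1,4): code 1100 → (1.797,5.000)–(1.091,4.000)
cell (1,5): code 1000 → (2.000,5.177)–(1.797,5.000)
cell (2,0): code 0110 → (2.000,0.858)–(3.000,0.673)
cell (2,5): code 1001 → (3.000,5.273)–(2.000,5.177)
cell (3,0): code 0010 → (3.000,0.673)–(3.942,1.000)
cell (3,1): code 0111 → (3.942,1.000)–(4.000,1.028)
cell (3,4): code 1011 → (4.000,4.486)–(3.388,5.000)
cell (3,5): code 0001 → (3.388,5.000)–(3.000,5.273)
cell (4,1): code 0010 → (4.000,1.028)–(4.736,2.000)
cell (4,2): code 0011 → (4.736,2.000)–(4.733,3.000)
cell (4,3): code 0011 → (4.733,3.000)–(4.314,4.000)
cell (4,4): code 0001 → (4.314,4.000)–(4.000,4.486)
total: 18 segments, chained into 1 closed loop(s), length Σ = 13.368400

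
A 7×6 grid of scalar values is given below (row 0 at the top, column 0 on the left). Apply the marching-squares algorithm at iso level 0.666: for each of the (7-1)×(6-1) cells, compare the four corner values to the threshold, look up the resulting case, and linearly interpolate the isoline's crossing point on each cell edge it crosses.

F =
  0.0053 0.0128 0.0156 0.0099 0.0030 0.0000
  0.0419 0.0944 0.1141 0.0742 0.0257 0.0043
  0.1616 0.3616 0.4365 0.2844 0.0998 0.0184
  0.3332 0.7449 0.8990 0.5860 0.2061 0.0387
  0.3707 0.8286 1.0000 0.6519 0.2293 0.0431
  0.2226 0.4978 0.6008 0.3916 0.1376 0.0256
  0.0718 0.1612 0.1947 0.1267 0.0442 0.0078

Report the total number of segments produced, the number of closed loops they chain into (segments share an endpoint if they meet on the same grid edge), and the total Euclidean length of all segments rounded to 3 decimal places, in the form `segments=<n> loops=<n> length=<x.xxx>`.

segments=8 loops=1 length=7.197

cell (2,0): code 0100 → (2.794,1.000)–(3.000,0.808)
cell (2,1): code 1100 → (2.496,2.000)–(2.794,1.000)
cell (2,2): code 1000 → (3.000,2.744)–(2.496,2.000)
cell (3,0): code 0110 → (3.000,0.808)–(4.000,0.645)
cell (3,2): code 1001 → (4.000,2.959)–(3.000,2.744)
cell (4,0): code 0010 → (4.000,0.645)–(4.492,1.000)
cell (4,1): code 0011 → (4.492,1.000)–(4.837,2.000)
cell (4,2): code 0001 → (4.837,2.000)–(4.000,2.959)
total: 8 segments, chained into 1 closed loop(s), length Σ = 7.197001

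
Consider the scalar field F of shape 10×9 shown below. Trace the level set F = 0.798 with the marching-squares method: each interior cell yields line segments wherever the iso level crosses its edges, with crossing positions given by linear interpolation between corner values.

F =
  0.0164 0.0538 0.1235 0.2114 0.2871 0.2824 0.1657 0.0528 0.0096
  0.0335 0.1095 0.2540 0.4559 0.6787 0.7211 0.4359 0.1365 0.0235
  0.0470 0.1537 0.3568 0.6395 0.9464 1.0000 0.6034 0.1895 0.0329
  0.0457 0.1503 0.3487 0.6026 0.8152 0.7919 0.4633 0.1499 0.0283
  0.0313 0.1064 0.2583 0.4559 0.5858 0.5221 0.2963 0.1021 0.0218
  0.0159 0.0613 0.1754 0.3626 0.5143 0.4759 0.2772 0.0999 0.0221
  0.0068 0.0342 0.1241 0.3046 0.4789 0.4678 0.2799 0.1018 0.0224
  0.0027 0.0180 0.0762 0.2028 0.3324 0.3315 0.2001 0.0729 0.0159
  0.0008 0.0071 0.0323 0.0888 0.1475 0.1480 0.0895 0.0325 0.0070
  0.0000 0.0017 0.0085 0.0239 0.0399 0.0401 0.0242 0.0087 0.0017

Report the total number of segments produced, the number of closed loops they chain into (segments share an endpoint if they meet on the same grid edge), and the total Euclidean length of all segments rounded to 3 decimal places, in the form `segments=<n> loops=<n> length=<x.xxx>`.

segments=8 loops=1 length=5.925

cell (1,3): code 0100 → (1.446,4.000)–(2.000,3.516)
cell (1,4): code 1100 → (1.276,5.000)–(1.446,4.000)
cell (1,5): code 1000 → (2.000,5.509)–(1.276,5.000)
cell (2,3): code 0110 → (2.000,3.516)–(3.000,3.919)
cell (2,4): code 1011 → (3.000,4.738)–(2.971,5.000)
cell (2,5): code 0001 → (2.971,5.000)–(2.000,5.509)
cell (3,3): code 0010 → (3.000,3.919)–(3.075,4.000)
cell (3,4): code 0001 → (3.075,4.000)–(3.000,4.738)
total: 8 segments, chained into 1 closed loop(s), length Σ = 5.925329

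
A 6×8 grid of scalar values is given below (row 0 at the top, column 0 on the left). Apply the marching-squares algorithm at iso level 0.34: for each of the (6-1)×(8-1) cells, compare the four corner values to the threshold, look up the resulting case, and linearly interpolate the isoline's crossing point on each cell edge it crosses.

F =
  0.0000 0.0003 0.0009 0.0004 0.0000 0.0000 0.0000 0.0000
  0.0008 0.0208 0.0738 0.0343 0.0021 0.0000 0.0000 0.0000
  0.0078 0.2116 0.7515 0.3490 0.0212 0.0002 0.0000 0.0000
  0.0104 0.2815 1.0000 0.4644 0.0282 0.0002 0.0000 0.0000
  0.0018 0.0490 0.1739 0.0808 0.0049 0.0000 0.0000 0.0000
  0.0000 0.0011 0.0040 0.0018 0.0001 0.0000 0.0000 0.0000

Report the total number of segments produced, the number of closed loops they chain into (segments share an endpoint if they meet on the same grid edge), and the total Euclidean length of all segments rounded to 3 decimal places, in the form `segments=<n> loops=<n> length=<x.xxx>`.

segments=8 loops=1 length=6.970

cell (1,1): code 0100 → (1.393,2.000)–(2.000,1.238)
cell (1,2): code 1100 → (1.971,3.000)–(1.393,2.000)
cell (1,3): code 1000 → (2.000,3.027)–(1.971,3.000)
cell (2,1): code 0110 → (2.000,1.238)–(3.000,1.081)
cell (2,3): code 1001 → (3.000,3.285)–(2.000,3.027)
cell (3,1): code 0010 → (3.000,1.081)–(3.799,2.000)
cell (3,2): code 0011 → (3.799,2.000)–(3.324,3.000)
cell (3,3): code 0001 → (3.324,3.000)–(3.000,3.285)
total: 8 segments, chained into 1 closed loop(s), length Σ = 6.970479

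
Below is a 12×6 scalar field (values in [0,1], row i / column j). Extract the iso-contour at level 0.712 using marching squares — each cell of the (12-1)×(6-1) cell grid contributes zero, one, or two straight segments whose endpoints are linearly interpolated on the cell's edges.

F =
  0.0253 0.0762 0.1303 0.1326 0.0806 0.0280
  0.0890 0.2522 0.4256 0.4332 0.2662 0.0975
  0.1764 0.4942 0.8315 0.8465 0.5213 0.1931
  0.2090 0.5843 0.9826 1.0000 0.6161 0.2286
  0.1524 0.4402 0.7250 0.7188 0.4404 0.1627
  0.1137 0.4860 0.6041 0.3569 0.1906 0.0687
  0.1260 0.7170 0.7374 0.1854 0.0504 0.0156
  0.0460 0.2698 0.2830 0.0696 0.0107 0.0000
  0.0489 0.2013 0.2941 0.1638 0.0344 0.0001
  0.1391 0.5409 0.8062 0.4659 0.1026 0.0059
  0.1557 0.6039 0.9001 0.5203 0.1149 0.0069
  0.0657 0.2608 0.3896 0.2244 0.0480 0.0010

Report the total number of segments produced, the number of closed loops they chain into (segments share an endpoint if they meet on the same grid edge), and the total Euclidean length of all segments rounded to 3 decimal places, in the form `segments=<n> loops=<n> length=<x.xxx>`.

segments=22 loops=3 length=14.132

cell (1,1): code 0100 → (1.706,2.000)–(2.000,1.646)
cell (1,2): code 1100 → (1.675,3.000)–(1.706,2.000)
cell (1,3): code 1000 → (2.000,3.414)–(1.675,3.000)
cell (2,1): code 0110 → (2.000,1.646)–(3.000,1.321)
cell (2,3): code 1001 → (3.000,3.750)–(2.000,3.414)
cell (3,1): code 0110 → (3.000,1.321)–(4.000,1.954)
cell (3,3): code 1001 → (4.000,3.024)–(3.000,3.750)
cell (4,1): code 0010 → (4.000,1.954)–(4.108,2.000)
cell (4,2): code 0011 → (4.108,2.000)–(4.019,3.000)
cell (4,3): code 0001 → (4.019,3.000)–(4.000,3.024)
cell (5,0): code 0100 → (5.978,1.000)–(6.000,0.992)
cell (5,1): code 1100 → (5.809,2.000)–(5.978,1.000)
cell (5,2): code 1000 → (6.000,2.046)–(5.809,2.000)
cell (6,0): code 0010 → (6.000,0.992)–(6.011,1.000)
cell (6,1): code 0011 → (6.011,1.000)–(6.056,2.000)
cell (6,2): code 0001 → (6.056,2.000)–(6.000,2.046)
cell (8,1): code 0100 → (8.816,2.000)–(9.000,1.645)
cell (8,2): code 1000 → (9.000,2.277)–(8.816,2.000)
cell (9,1): code 0110 → (9.000,1.645)–(10.000,1.365)
cell (9,2): code 1001 → (10.000,2.495)–(9.000,2.277)
cell (10,1): code 0010 → (10.000,1.365)–(10.368,2.000)
cell (10,2): code 0001 → (10.368,2.000)–(10.000,2.495)
total: 22 segments, chained into 3 closed loop(s), length Σ = 14.131747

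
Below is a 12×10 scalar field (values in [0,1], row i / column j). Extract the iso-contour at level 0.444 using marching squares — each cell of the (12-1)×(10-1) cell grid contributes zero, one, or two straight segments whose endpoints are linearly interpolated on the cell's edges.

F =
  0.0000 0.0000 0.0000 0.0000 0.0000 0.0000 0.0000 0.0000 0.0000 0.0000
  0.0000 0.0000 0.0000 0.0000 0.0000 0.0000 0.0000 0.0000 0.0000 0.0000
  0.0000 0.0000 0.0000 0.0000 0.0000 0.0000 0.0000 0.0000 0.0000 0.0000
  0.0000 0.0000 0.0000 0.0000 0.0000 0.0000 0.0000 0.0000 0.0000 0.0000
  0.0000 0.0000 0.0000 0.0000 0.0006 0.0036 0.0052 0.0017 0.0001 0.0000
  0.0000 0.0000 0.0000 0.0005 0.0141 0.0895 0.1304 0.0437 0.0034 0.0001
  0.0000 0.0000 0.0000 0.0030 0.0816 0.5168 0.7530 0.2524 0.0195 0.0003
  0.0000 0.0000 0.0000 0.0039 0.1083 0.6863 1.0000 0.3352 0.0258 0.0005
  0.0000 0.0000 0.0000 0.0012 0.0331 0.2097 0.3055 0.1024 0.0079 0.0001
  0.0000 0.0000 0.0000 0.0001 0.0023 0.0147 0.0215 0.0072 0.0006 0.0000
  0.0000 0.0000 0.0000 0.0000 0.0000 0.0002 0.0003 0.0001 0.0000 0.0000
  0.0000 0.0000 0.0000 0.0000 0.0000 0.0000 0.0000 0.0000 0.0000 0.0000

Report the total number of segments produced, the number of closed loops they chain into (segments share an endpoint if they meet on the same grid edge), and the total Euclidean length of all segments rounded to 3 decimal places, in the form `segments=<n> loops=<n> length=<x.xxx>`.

cell (5,4): code 0100 → (5.830,5.000)–(6.000,4.833)
cell (5,5): code 1100 → (5.504,6.000)–(5.830,5.000)
cell (5,6): code 1000 → (6.000,6.617)–(5.504,6.000)
cell (6,4): code 0110 → (6.000,4.833)–(7.000,4.581)
cell (6,6): code 1001 → (7.000,6.836)–(6.000,6.617)
cell (7,4): code 0010 → (7.000,4.581)–(7.508,5.000)
cell (7,5): code 0011 → (7.508,5.000)–(7.801,6.000)
cell (7,6): code 0001 → (7.801,6.000)–(7.000,6.836)
total: 8 segments, chained into 1 closed loop(s), length Σ = 6.996043

segments=8 loops=1 length=6.996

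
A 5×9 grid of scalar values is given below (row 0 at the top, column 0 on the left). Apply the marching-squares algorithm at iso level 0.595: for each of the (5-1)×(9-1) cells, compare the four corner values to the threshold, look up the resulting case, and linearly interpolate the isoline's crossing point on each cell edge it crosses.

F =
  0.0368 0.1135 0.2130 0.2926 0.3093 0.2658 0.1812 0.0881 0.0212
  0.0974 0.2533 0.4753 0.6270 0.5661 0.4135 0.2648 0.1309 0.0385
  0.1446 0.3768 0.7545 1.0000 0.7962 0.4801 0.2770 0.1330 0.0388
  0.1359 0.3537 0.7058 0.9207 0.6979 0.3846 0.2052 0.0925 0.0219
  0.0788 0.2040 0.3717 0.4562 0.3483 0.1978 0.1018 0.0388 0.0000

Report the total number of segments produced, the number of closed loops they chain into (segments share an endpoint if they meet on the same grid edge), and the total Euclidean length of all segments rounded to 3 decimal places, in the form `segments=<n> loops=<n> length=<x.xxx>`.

segments=12 loops=1 length=9.043

cell (0,2): code 0100 → (0.904,3.000)–(1.000,2.789)
cell (0,3): code 1000 → (1.000,3.525)–(0.904,3.000)
cell (1,1): code 0100 → (1.429,2.000)–(2.000,1.578)
cell (1,2): code 1110 → (1.000,2.789)–(1.429,2.000)
cell (1,3): code 1101 → (1.126,4.000)–(1.000,3.525)
cell (1,4): code 1000 → (2.000,4.637)–(1.126,4.000)
cell (2,1): code 0110 → (2.000,1.578)–(3.000,1.685)
cell (2,4): code 1001 → (3.000,4.328)–(2.000,4.637)
cell (3,1): code 0010 → (3.000,1.685)–(3.332,2.000)
cell (3,2): code 0011 → (3.332,2.000)–(3.701,3.000)
cell (3,3): code 0011 → (3.701,3.000)–(3.294,4.000)
cell (3,4): code 0001 → (3.294,4.000)–(3.000,4.328)
total: 12 segments, chained into 1 closed loop(s), length Σ = 9.042619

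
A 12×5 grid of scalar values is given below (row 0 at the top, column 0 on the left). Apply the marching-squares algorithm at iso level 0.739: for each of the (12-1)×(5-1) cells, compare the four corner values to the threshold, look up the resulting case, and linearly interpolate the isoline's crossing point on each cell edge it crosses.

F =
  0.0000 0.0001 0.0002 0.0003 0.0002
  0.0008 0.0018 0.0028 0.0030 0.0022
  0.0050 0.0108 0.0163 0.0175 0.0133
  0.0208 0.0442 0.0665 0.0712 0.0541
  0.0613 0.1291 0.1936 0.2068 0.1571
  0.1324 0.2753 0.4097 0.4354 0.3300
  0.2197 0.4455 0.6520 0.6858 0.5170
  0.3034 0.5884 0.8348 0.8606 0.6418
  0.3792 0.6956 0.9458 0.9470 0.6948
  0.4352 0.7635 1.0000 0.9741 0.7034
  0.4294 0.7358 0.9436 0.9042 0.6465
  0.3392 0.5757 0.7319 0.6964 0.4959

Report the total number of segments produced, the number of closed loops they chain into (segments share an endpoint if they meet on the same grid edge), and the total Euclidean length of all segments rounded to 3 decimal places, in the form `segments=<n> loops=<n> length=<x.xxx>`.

segments=14 loops=1 length=12.162

cell (6,1): code 0100 → (6.476,2.000)–(7.000,1.611)
cell (6,2): code 1100 → (6.304,3.000)–(6.476,2.000)
cell (6,3): code 1000 → (7.000,3.556)–(6.304,3.000)
cell (7,1): code 0110 → (7.000,1.611)–(8.000,1.173)
cell (7,3): code 1001 → (8.000,3.825)–(7.000,3.556)
cell (8,0): code 0100 → (8.639,1.000)–(9.000,0.925)
cell (8,1): code 1110 → (8.000,1.173)–(8.639,1.000)
cell (8,3): code 1001 → (9.000,3.868)–(8.000,3.825)
cell (9,0): code 0010 → (9.000,0.925)–(9.884,1.000)
cell (9,1): code 0111 → (9.884,1.000)–(10.000,1.015)
cell (9,3): code 1001 → (10.000,3.641)–(9.000,3.868)
cell (10,1): code 0010 → (10.000,1.015)–(10.966,2.000)
cell (10,2): code 0011 → (10.966,2.000)–(10.795,3.000)
cell (10,3): code 0001 → (10.795,3.000)–(10.000,3.641)
total: 14 segments, chained into 1 closed loop(s), length Σ = 12.161642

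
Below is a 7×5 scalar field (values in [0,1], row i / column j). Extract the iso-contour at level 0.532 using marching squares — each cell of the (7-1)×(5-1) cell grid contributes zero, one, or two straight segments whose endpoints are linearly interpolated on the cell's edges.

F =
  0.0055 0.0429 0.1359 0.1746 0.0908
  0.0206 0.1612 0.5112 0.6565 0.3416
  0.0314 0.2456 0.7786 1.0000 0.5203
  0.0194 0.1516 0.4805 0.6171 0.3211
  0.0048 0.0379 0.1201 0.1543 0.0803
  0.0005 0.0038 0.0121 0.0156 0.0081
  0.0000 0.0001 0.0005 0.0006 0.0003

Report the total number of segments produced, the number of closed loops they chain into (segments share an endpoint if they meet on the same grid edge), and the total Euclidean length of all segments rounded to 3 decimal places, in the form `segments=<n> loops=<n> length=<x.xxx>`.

segments=10 loops=1 length=7.285

cell (0,2): code 0100 → (0.742,3.000)–(1.000,2.143)
cell (0,3): code 1000 → (1.000,3.395)–(0.742,3.000)
cell (1,1): code 0100 → (1.078,2.000)–(2.000,1.537)
cell (1,2): code 1110 → (1.000,2.143)–(1.078,2.000)
cell (1,3): code 1001 → (2.000,3.976)–(1.000,3.395)
cell (2,1): code 0010 → (2.000,1.537)–(2.827,2.000)
cell (2,2): code 0111 → (2.827,2.000)–(3.000,2.377)
cell (2,3): code 1001 → (3.000,3.287)–(2.000,3.976)
cell (3,2): code 0010 → (3.000,2.377)–(3.184,3.000)
cell (3,3): code 0001 → (3.184,3.000)–(3.000,3.287)
total: 10 segments, chained into 1 closed loop(s), length Σ = 7.285325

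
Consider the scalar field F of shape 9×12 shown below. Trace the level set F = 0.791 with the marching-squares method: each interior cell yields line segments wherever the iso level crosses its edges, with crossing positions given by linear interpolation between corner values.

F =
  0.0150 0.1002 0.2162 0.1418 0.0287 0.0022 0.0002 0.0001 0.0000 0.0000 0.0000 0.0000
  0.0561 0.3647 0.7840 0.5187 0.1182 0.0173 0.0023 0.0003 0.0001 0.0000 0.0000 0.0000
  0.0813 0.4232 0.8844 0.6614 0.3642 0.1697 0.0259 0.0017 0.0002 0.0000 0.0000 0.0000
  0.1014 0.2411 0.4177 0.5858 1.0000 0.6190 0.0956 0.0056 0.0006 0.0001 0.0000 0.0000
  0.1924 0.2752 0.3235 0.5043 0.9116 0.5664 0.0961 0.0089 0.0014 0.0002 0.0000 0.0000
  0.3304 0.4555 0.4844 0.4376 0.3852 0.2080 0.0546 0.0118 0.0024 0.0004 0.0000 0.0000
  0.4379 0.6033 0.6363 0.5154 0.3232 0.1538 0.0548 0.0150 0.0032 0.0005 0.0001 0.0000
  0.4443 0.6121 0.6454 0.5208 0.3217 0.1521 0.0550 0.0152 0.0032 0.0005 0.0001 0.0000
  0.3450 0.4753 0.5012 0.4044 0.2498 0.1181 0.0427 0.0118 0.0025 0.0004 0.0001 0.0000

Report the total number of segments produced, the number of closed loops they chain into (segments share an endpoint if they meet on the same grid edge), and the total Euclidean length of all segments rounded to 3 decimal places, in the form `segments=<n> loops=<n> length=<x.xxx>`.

segments=10 loops=2 length=6.796

cell (1,1): code 0100 → (1.070,2.000)–(2.000,1.797)
cell (1,2): code 1000 → (2.000,2.419)–(1.070,2.000)
cell (2,1): code 0010 → (2.000,1.797)–(2.200,2.000)
cell (2,2): code 0001 → (2.200,2.000)–(2.000,2.419)
cell (2,3): code 0100 → (2.671,4.000)–(3.000,3.495)
cell (2,4): code 1000 → (3.000,4.549)–(2.671,4.000)
cell (3,3): code 0110 → (3.000,3.495)–(4.000,3.704)
cell (3,4): code 1001 → (4.000,4.349)–(3.000,4.549)
cell (4,3): code 0010 → (4.000,3.704)–(4.229,4.000)
cell (4,4): code 0001 → (4.229,4.000)–(4.000,4.349)
total: 10 segments, chained into 2 closed loop(s), length Σ = 6.796229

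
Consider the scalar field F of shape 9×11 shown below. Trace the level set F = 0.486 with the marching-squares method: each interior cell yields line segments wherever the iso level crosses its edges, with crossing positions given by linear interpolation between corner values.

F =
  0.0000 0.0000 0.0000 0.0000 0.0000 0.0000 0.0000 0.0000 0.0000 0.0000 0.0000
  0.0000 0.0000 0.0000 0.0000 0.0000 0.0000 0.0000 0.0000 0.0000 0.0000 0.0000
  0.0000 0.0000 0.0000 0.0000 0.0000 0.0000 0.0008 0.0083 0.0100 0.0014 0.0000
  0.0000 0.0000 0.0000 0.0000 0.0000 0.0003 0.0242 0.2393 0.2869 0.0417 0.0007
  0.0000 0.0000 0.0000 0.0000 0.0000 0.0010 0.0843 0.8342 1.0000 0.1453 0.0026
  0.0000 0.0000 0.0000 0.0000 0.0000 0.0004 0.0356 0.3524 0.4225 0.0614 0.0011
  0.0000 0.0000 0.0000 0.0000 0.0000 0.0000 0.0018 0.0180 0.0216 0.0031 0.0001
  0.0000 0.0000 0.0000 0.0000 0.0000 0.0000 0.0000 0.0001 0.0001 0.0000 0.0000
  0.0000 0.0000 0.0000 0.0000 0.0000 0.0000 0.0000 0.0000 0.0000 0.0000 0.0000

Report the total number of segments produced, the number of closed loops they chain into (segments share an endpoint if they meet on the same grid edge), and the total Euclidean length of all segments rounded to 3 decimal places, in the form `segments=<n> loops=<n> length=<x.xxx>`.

segments=6 loops=1 length=5.642

cell (3,6): code 0100 → (3.415,7.000)–(4.000,6.536)
cell (3,7): code 1100 → (3.279,8.000)–(3.415,7.000)
cell (3,8): code 1000 → (4.000,8.601)–(3.279,8.000)
cell (4,6): code 0010 → (4.000,6.536)–(4.723,7.000)
cell (4,7): code 0011 → (4.723,7.000)–(4.890,8.000)
cell (4,8): code 0001 → (4.890,8.000)–(4.000,8.601)
total: 6 segments, chained into 1 closed loop(s), length Σ = 5.642068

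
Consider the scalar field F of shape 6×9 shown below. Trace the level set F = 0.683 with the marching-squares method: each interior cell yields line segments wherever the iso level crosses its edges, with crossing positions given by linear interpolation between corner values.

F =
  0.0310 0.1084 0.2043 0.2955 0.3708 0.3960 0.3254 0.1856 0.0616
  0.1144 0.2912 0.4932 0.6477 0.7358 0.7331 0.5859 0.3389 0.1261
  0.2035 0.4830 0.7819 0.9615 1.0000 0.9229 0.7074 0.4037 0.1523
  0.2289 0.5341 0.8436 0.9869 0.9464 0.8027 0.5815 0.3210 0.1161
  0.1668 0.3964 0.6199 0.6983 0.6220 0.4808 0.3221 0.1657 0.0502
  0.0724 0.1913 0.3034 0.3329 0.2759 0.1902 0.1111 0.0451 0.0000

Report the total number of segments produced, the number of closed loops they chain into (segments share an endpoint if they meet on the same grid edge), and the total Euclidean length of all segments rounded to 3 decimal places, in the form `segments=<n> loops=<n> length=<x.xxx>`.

cell (0,3): code 0100 → (0.855,4.000)–(1.000,3.401)
cell (0,4): code 1100 → (0.851,5.000)–(0.855,4.000)
cell (0,5): code 1000 → (1.000,5.340)–(0.851,5.000)
cell (1,1): code 0100 → (1.657,2.000)–(2.000,1.669)
cell (1,2): code 1100 → (1.112,3.000)–(1.657,2.000)
cell (1,3): code 1110 → (1.000,3.401)–(1.112,3.000)
cell (1,5): code 1101 → (1.799,6.000)–(1.000,5.340)
cell (1,6): code 1000 → (2.000,6.080)–(1.799,6.000)
cell (2,1): code 0110 → (2.000,1.669)–(3.000,1.481)
cell (2,5): code 1011 → (3.000,5.541)–(2.194,6.000)
cell (2,6): code 0001 → (2.194,6.000)–(2.000,6.080)
cell (3,1): code 0010 → (3.000,1.481)–(3.718,2.000)
cell (3,2): code 0111 → (3.718,2.000)–(4.000,2.805)
cell (3,3): code 1011 → (4.000,3.201)–(3.812,4.000)
cell (3,4): code 0011 → (3.812,4.000)–(3.372,5.000)
cell (3,5): code 0001 → (3.372,5.000)–(3.000,5.541)
cell (4,2): code 0010 → (4.000,2.805)–(4.042,3.000)
cell (4,3): code 0001 → (4.042,3.000)–(4.000,3.201)
total: 18 segments, chained into 1 closed loop(s), length Σ = 12.140265

segments=18 loops=1 length=12.140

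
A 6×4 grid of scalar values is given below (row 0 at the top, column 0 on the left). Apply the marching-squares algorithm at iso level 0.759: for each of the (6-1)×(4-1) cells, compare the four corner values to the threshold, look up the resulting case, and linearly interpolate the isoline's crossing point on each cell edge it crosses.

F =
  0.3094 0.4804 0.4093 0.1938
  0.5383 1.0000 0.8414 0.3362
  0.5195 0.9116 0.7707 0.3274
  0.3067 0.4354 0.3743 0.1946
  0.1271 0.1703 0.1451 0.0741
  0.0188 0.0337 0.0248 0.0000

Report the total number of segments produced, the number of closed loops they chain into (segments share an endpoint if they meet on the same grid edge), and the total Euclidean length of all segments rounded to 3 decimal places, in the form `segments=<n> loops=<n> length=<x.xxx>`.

segments=8 loops=1 length=5.589

cell (0,0): code 0100 → (0.536,1.000)–(1.000,0.478)
cell (0,1): code 1100 → (0.809,2.000)–(0.536,1.000)
cell (0,2): code 1000 → (1.000,2.163)–(0.809,2.000)
cell (1,0): code 0110 → (1.000,0.478)–(2.000,0.611)
cell (1,2): code 1001 → (2.000,2.026)–(1.000,2.163)
cell (2,0): code 0010 → (2.000,0.611)–(2.320,1.000)
cell (2,1): code 0011 → (2.320,1.000)–(2.030,2.000)
cell (2,2): code 0001 → (2.030,2.000)–(2.000,2.026)
total: 8 segments, chained into 1 closed loop(s), length Σ = 5.589119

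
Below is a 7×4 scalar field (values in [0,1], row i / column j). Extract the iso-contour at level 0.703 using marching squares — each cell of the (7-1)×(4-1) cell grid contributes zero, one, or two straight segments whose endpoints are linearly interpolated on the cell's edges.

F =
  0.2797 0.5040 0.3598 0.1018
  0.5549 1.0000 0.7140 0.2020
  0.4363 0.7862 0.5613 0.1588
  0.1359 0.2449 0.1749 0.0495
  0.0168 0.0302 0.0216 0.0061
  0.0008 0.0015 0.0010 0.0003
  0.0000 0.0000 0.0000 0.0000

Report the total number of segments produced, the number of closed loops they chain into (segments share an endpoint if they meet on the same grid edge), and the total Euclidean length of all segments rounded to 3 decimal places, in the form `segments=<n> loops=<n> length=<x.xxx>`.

segments=8 loops=1 length=5.053

cell (0,0): code 0100 → (0.401,1.000)–(1.000,0.333)
cell (0,1): code 1100 → (0.969,2.000)–(0.401,1.000)
cell (0,2): code 1000 → (1.000,2.021)–(0.969,2.000)
cell (1,0): code 0110 → (1.000,0.333)–(2.000,0.762)
cell (1,1): code 1011 → (2.000,1.370)–(1.072,2.000)
cell (1,2): code 0001 → (1.072,2.000)–(1.000,2.021)
cell (2,0): code 0010 → (2.000,0.762)–(2.154,1.000)
cell (2,1): code 0001 → (2.154,1.000)–(2.000,1.370)
total: 8 segments, chained into 1 closed loop(s), length Σ = 5.053113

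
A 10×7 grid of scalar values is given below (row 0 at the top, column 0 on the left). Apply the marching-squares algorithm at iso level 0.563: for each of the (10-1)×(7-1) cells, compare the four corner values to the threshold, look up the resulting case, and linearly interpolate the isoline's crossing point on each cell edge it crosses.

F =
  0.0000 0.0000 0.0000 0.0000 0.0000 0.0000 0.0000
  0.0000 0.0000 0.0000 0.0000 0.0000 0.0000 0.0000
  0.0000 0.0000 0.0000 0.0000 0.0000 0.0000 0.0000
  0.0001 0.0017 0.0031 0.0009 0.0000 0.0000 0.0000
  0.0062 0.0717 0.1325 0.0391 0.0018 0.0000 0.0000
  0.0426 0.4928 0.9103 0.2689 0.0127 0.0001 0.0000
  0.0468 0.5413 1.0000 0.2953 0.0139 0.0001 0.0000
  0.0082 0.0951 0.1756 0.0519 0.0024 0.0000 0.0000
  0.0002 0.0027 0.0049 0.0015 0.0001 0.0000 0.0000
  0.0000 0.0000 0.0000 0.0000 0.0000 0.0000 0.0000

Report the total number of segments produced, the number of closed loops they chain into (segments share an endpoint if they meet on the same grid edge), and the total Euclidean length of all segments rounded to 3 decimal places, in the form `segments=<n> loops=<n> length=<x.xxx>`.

segments=6 loops=1 length=5.562

cell (4,1): code 0100 → (4.553,2.000)–(5.000,1.168)
cell (4,2): code 1000 → (5.000,2.541)–(4.553,2.000)
cell (5,1): code 0110 → (5.000,1.168)–(6.000,1.047)
cell (5,2): code 1001 → (6.000,2.620)–(5.000,2.541)
cell (6,1): code 0010 → (6.000,1.047)–(6.530,2.000)
cell (6,2): code 0001 → (6.530,2.000)–(6.000,2.620)
total: 6 segments, chained into 1 closed loop(s), length Σ = 5.562353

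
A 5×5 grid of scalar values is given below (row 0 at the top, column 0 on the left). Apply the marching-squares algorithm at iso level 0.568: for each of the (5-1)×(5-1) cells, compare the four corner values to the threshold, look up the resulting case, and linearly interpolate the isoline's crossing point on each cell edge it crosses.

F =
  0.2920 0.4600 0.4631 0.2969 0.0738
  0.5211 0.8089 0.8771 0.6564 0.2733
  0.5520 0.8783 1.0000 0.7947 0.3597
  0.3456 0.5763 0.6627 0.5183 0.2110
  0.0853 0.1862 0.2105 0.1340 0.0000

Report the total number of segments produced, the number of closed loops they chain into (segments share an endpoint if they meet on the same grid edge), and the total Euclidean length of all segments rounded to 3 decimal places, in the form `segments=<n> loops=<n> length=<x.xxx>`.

cell (0,0): code 0100 → (0.310,1.000)–(1.000,0.163)
cell (0,1): code 1100 → (0.253,2.000)–(0.310,1.000)
cell (0,2): code 1100 → (0.754,3.000)–(0.253,2.000)
cell (0,3): code 1000 → (1.000,3.231)–(0.754,3.000)
cell (1,0): code 0110 → (1.000,0.163)–(2.000,0.049)
cell (1,3): code 1001 → (2.000,3.521)–(1.000,3.231)
cell (2,0): code 0110 → (2.000,0.049)–(3.000,0.964)
cell (2,2): code 1011 → (3.000,2.656)–(2.820,3.000)
cell (2,3): code 0001 → (2.820,3.000)–(2.000,3.521)
cell (3,0): code 0010 → (3.000,0.964)–(3.021,1.000)
cell (3,1): code 0011 → (3.021,1.000)–(3.209,2.000)
cell (3,2): code 0001 → (3.209,2.000)–(3.000,2.656)
total: 12 segments, chained into 1 closed loop(s), length Σ = 10.053284

segments=12 loops=1 length=10.053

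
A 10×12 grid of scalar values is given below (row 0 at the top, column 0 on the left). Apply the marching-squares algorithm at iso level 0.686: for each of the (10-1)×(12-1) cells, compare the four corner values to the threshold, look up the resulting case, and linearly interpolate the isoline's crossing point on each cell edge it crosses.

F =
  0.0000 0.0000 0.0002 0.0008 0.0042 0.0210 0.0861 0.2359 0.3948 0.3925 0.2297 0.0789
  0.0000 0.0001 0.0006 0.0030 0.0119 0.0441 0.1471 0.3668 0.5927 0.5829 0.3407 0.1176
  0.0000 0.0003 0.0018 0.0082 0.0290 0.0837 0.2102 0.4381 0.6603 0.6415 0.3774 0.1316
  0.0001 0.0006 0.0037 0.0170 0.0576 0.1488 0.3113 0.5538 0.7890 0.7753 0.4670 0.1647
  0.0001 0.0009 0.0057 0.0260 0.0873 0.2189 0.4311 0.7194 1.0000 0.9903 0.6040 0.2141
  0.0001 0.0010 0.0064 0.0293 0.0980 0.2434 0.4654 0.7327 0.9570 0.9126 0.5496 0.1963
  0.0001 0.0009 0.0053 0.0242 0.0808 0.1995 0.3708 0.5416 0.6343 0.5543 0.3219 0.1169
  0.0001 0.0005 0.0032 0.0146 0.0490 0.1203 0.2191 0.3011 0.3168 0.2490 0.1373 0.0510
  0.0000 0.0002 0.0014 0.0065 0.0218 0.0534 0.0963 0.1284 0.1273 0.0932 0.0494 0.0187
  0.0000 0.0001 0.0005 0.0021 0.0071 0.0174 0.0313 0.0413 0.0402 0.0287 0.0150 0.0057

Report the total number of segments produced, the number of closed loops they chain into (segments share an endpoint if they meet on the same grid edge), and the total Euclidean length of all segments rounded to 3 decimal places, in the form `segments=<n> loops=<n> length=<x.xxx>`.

segments=12 loops=1 length=10.364

cell (2,7): code 0100 → (2.200,8.000)–(3.000,7.562)
cell (2,8): code 1100 → (2.333,9.000)–(2.200,8.000)
cell (2,9): code 1000 → (3.000,9.290)–(2.333,9.000)
cell (3,6): code 0100 → (3.798,7.000)–(4.000,6.884)
cell (3,7): code 1110 → (3.000,7.562)–(3.798,7.000)
cell (3,9): code 1001 → (4.000,9.788)–(3.000,9.290)
cell (4,6): code 0110 → (4.000,6.884)–(5.000,6.825)
cell (4,9): code 1001 → (5.000,9.624)–(4.000,9.788)
cell (5,6): code 0010 → (5.000,6.825)–(5.244,7.000)
cell (5,7): code 0011 → (5.244,7.000)–(5.840,8.000)
cell (5,8): code 0011 → (5.840,8.000)–(5.632,9.000)
cell (5,9): code 0001 → (5.632,9.000)–(5.000,9.624)
total: 12 segments, chained into 1 closed loop(s), length Σ = 10.363887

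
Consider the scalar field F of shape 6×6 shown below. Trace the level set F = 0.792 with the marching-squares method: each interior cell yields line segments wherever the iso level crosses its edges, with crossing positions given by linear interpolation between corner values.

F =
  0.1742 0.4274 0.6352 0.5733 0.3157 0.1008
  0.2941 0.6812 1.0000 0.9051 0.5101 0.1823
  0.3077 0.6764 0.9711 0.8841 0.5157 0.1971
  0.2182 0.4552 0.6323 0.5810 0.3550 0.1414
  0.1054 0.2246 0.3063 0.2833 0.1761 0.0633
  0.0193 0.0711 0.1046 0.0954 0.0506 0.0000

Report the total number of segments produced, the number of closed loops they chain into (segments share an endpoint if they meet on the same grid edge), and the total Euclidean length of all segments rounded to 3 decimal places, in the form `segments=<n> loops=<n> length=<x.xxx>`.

segments=8 loops=1 length=6.563

cell (0,1): code 0100 → (0.430,2.000)–(1.000,1.348)
cell (0,2): code 1100 → (0.659,3.000)–(0.430,2.000)
cell (0,3): code 1000 → (1.000,3.286)–(0.659,3.000)
cell (1,1): code 0110 → (1.000,1.348)–(2.000,1.392)
cell (1,3): code 1001 → (2.000,3.250)–(1.000,3.286)
cell (2,1): code 0010 → (2.000,1.392)–(2.529,2.000)
cell (2,2): code 0011 → (2.529,2.000)–(2.304,3.000)
cell (2,3): code 0001 → (2.304,3.000)–(2.000,3.250)
total: 8 segments, chained into 1 closed loop(s), length Σ = 6.563174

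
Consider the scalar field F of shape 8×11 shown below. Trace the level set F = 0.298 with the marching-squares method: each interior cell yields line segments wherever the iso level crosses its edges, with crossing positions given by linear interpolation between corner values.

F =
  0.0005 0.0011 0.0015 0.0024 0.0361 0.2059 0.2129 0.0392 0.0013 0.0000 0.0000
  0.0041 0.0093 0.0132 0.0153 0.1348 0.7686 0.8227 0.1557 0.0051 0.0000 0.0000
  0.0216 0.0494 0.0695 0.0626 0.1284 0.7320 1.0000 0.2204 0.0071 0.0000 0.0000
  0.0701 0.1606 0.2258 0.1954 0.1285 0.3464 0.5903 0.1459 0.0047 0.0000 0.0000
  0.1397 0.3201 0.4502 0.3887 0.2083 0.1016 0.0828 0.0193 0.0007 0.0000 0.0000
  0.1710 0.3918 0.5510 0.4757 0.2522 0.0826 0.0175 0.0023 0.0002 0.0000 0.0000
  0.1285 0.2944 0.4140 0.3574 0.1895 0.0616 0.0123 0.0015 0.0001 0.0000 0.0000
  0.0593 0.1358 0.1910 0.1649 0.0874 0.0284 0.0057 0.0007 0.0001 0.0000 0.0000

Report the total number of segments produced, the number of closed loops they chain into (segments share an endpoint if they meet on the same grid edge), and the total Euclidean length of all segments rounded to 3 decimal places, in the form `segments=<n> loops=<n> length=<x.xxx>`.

segments=22 loops=2 length=19.580

cell (0,4): code 0100 → (0.164,5.000)–(1.000,4.257)
cell (0,5): code 1100 → (0.140,6.000)–(0.164,5.000)
cell (0,6): code 1000 → (1.000,6.787)–(0.140,6.000)
cell (1,4): code 0110 → (1.000,4.257)–(2.000,4.281)
cell (1,6): code 1001 → (2.000,6.900)–(1.000,6.787)
cell (2,4): code 0110 → (2.000,4.281)–(3.000,4.778)
cell (2,6): code 1001 → (3.000,6.658)–(2.000,6.900)
cell (3,0): code 0100 → (3.861,1.000)–(4.000,0.877)
cell (3,1): code 1100 → (3.322,2.000)–(3.861,1.000)
cell (3,2): code 1100 → (3.531,3.000)–(3.322,2.000)
cell (3,3): code 1000 → (4.000,3.503)–(3.531,3.000)
cell (3,4): code 0010 → (3.000,4.778)–(3.198,5.000)
cell (3,5): code 0011 → (3.198,5.000)–(3.576,6.000)
cell (3,6): code 0001 → (3.576,6.000)–(3.000,6.658)
cell (4,0): code 0110 → (4.000,0.877)–(5.000,0.575)
cell (4,3): code 1001 → (5.000,3.795)–(4.000,3.503)
cell (5,0): code 0010 → (5.000,0.575)–(5.963,1.000)
cell (5,1): code 0111 → (5.963,1.000)–(6.000,1.030)
cell (5,3): code 1001 → (6.000,3.354)–(5.000,3.795)
cell (6,1): code 0010 → (6.000,1.030)–(6.520,2.000)
cell (6,2): code 0011 → (6.520,2.000)–(6.309,3.000)
cell (6,3): code 0001 → (6.309,3.000)–(6.000,3.354)
total: 22 segments, chained into 2 closed loop(s), length Σ = 19.580329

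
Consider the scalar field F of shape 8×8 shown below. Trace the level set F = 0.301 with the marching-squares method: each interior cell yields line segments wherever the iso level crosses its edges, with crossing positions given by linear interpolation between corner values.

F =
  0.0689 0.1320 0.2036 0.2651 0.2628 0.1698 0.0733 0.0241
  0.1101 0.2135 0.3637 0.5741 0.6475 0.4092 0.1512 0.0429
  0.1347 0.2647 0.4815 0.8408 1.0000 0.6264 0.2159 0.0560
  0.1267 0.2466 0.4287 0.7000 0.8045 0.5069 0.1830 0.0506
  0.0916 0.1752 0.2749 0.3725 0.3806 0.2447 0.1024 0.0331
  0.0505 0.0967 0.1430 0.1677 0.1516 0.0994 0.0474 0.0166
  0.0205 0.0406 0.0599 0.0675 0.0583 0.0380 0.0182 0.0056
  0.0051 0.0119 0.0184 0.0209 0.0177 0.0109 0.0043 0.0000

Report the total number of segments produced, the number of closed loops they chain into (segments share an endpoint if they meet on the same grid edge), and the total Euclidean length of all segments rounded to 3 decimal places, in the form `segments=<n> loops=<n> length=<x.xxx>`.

cell (0,1): code 0100 → (0.608,2.000)–(1.000,1.583)
cell (0,2): code 1100 → (0.116,3.000)–(0.608,2.000)
cell (0,3): code 1100 → (0.099,4.000)–(0.116,3.000)
cell (0,4): code 1100 → (0.548,5.000)–(0.099,4.000)
cell (0,5): code 1000 → (1.000,5.419)–(0.548,5.000)
cell (1,1): code 0110 → (1.000,1.583)–(2.000,1.167)
cell (1,5): code 1001 → (2.000,5.793)–(1.000,5.419)
cell (2,1): code 0110 → (2.000,1.167)–(3.000,1.299)
cell (2,5): code 1001 → (3.000,5.636)–(2.000,5.793)
cell (3,1): code 0010 → (3.000,1.299)–(3.830,2.000)
cell (3,2): code 0111 → (3.830,2.000)–(4.000,2.267)
cell (3,4): code 1011 → (4.000,4.586)–(3.785,5.000)
cell (3,5): code 0001 → (3.785,5.000)–(3.000,5.636)
cell (4,2): code 0010 → (4.000,2.267)–(4.349,3.000)
cell (4,3): code 0011 → (4.349,3.000)–(4.348,4.000)
cell (4,4): code 0001 → (4.348,4.000)–(4.000,4.586)
total: 16 segments, chained into 1 closed loop(s), length Σ = 13.943808

segments=16 loops=1 length=13.944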